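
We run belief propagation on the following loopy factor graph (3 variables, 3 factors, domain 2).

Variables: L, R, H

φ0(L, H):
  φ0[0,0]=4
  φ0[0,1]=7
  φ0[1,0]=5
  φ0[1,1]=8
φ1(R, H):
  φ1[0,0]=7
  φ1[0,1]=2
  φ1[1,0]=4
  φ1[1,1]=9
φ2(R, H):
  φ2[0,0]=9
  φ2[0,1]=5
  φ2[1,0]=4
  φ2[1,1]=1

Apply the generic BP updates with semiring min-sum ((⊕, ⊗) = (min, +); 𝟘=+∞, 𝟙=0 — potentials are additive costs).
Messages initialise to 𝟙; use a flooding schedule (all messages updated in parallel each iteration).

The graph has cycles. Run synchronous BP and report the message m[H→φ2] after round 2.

init: all messages = 𝟙 over 2 values
r1 m[φ0→L] = [4, 5]
r1 m[φ0→H] = [4, 7]
r1 m[φ1→R] = [2, 4]
r1 m[φ1→H] = [4, 2]
r1 m[φ2→R] = [5, 1]
r1 m[φ2→H] = [4, 1]
r1 m[L→φ0] = [0, 0]
r1 m[R→φ1] = [0, 0]
r1 m[R→φ2] = [0, 0]
r1 m[H→φ0] = [0, 0]
r1 m[H→φ1] = [0, 0]
r1 m[H→φ2] = [0, 0]
r2 m[φ0→L] = [4, 5]
r2 m[φ0→H] = [4, 7]
r2 m[φ1→R] = [2, 4]
r2 m[φ1→H] = [4, 2]
r2 m[φ2→R] = [5, 1]
r2 m[φ2→H] = [4, 1]
r2 m[L→φ0] = [0, 0]
r2 m[R→φ1] = [5, 1]
r2 m[R→φ2] = [2, 4]
r2 m[H→φ0] = [8, 3]
r2 m[H→φ1] = [8, 8]
r2 m[H→φ2] = [8, 9]

message @ round 2 = [8, 9]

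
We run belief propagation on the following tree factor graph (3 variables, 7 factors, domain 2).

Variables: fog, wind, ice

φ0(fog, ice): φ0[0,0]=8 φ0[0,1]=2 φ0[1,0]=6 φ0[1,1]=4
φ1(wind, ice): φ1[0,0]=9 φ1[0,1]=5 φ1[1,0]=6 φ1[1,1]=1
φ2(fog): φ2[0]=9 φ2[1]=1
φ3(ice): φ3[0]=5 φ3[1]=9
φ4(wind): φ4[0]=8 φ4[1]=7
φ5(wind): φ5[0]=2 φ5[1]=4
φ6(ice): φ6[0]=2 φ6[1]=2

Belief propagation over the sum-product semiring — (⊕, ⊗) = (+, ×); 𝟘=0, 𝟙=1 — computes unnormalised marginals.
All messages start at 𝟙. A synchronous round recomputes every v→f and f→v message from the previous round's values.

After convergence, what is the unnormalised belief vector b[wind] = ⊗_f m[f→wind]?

b[wind] = [144000, 142128]

init: all messages = 𝟙 over 2 values
r1 m[φ0→fog] = [10, 10]
r1 m[φ0→ice] = [14, 6]
r1 m[φ1→wind] = [14, 7]
r1 m[φ1→ice] = [15, 6]
r1 m[φ2→fog] = [9, 1]
r1 m[φ3→ice] = [5, 9]
r1 m[φ4→wind] = [8, 7]
r1 m[φ5→wind] = [2, 4]
r1 m[φ6→ice] = [2, 2]
r1 m[fog→φ0] = [1, 1]
r1 m[fog→φ2] = [1, 1]
r1 m[wind→φ1] = [1, 1]
r1 m[wind→φ4] = [1, 1]
r1 m[wind→φ5] = [1, 1]
r1 m[ice→φ0] = [1, 1]
r1 m[ice→φ1] = [1, 1]
r1 m[ice→φ3] = [1, 1]
r1 m[ice→φ6] = [1, 1]
r2 m[φ0→fog] = [10, 10]
r2 m[φ0→ice] = [14, 6]
r2 m[φ1→wind] = [14, 7]
r2 m[φ1→ice] = [15, 6]
r2 m[φ2→fog] = [9, 1]
r2 m[φ3→ice] = [5, 9]
r2 m[φ4→wind] = [8, 7]
r2 m[φ5→wind] = [2, 4]
r2 m[φ6→ice] = [2, 2]
r2 m[fog→φ0] = [9, 1]
r2 m[fog→φ2] = [10, 10]
r2 m[wind→φ1] = [16, 28]
r2 m[wind→φ4] = [28, 28]
r2 m[wind→φ5] = [112, 49]
r2 m[ice→φ0] = [150, 108]
r2 m[ice→φ1] = [140, 108]
r2 m[ice→φ3] = [420, 72]
r2 m[ice→φ6] = [1050, 324]
r3 m[φ0→fog] = [1416, 1332]
r3 m[φ0→ice] = [78, 22]
r3 m[φ1→wind] = [1800, 948]
r3 m[φ1→ice] = [312, 108]
r3 m[φ2→fog] = [9, 1]
r3 m[φ3→ice] = [5, 9]
r3 m[φ4→wind] = [8, 7]
r3 m[φ5→wind] = [2, 4]
r3 m[φ6→ice] = [2, 2]
r3 m[fog→φ0] = [9, 1]
r3 m[fog→φ2] = [10, 10]
r3 m[wind→φ1] = [16, 28]
r3 m[wind→φ4] = [28, 28]
r3 m[wind→φ5] = [112, 49]
r3 m[ice→φ0] = [150, 108]
r3 m[ice→φ1] = [140, 108]
r3 m[ice→φ3] = [420, 72]
r3 m[ice→φ6] = [1050, 324]
r4 m[φ0→fog] = [1416, 1332]
r4 m[φ0→ice] = [78, 22]
r4 m[φ1→wind] = [1800, 948]
r4 m[φ1→ice] = [312, 108]
r4 m[φ2→fog] = [9, 1]
r4 m[φ3→ice] = [5, 9]
r4 m[φ4→wind] = [8, 7]
r4 m[φ5→wind] = [2, 4]
r4 m[φ6→ice] = [2, 2]
r4 m[fog→φ0] = [9, 1]
r4 m[fog→φ2] = [1416, 1332]
r4 m[wind→φ1] = [16, 28]
r4 m[wind→φ4] = [3600, 3792]
r4 m[wind→φ5] = [14400, 6636]
r4 m[ice→φ0] = [3120, 1944]
r4 m[ice→φ1] = [780, 396]
r4 m[ice→φ3] = [48672, 4752]
r4 m[ice→φ6] = [121680, 21384]
r5 m[φ0→fog] = [28848, 26496]
r5 m[φ0→ice] = [78, 22]
r5 m[φ1→wind] = [9000, 5076]
r5 m[φ1→ice] = [312, 108]
r5 m[φ2→fog] = [9, 1]
r5 m[φ3→ice] = [5, 9]
r5 m[φ4→wind] = [8, 7]
r5 m[φ5→wind] = [2, 4]
r5 m[φ6→ice] = [2, 2]
r5 m[fog→φ0] = [9, 1]
r5 m[fog→φ2] = [1416, 1332]
r5 m[wind→φ1] = [16, 28]
r5 m[wind→φ4] = [3600, 3792]
r5 m[wind→φ5] = [14400, 6636]
r5 m[ice→φ0] = [3120, 1944]
r5 m[ice→φ1] = [780, 396]
r5 m[ice→φ3] = [48672, 4752]
r5 m[ice→φ6] = [121680, 21384]
r6 m[φ0→fog] = [28848, 26496]
r6 m[φ0→ice] = [78, 22]
r6 m[φ1→wind] = [9000, 5076]
r6 m[φ1→ice] = [312, 108]
r6 m[φ2→fog] = [9, 1]
r6 m[φ3→ice] = [5, 9]
r6 m[φ4→wind] = [8, 7]
r6 m[φ5→wind] = [2, 4]
r6 m[φ6→ice] = [2, 2]
r6 m[fog→φ0] = [9, 1]
r6 m[fog→φ2] = [28848, 26496]
r6 m[wind→φ1] = [16, 28]
r6 m[wind→φ4] = [18000, 20304]
r6 m[wind→φ5] = [72000, 35532]
r6 m[ice→φ0] = [3120, 1944]
r6 m[ice→φ1] = [780, 396]
r6 m[ice→φ3] = [48672, 4752]
r6 m[ice→φ6] = [121680, 21384]
r7 m[φ0→fog] = [28848, 26496]
r7 m[φ0→ice] = [78, 22]
r7 m[φ1→wind] = [9000, 5076]
r7 m[φ1→ice] = [312, 108]
r7 m[φ2→fog] = [9, 1]
r7 m[φ3→ice] = [5, 9]
r7 m[φ4→wind] = [8, 7]
r7 m[φ5→wind] = [2, 4]
r7 m[φ6→ice] = [2, 2]
r7 m[fog→φ0] = [9, 1]
r7 m[fog→φ2] = [28848, 26496]
r7 m[wind→φ1] = [16, 28]
r7 m[wind→φ4] = [18000, 20304]
r7 m[wind→φ5] = [72000, 35532]
r7 m[ice→φ0] = [3120, 1944]
r7 m[ice→φ1] = [780, 396]
r7 m[ice→φ3] = [48672, 4752]
r7 m[ice→φ6] = [121680, 21384]
fixed point reached at round 7
b[wind] = ⊗ incoming = [144000, 142128]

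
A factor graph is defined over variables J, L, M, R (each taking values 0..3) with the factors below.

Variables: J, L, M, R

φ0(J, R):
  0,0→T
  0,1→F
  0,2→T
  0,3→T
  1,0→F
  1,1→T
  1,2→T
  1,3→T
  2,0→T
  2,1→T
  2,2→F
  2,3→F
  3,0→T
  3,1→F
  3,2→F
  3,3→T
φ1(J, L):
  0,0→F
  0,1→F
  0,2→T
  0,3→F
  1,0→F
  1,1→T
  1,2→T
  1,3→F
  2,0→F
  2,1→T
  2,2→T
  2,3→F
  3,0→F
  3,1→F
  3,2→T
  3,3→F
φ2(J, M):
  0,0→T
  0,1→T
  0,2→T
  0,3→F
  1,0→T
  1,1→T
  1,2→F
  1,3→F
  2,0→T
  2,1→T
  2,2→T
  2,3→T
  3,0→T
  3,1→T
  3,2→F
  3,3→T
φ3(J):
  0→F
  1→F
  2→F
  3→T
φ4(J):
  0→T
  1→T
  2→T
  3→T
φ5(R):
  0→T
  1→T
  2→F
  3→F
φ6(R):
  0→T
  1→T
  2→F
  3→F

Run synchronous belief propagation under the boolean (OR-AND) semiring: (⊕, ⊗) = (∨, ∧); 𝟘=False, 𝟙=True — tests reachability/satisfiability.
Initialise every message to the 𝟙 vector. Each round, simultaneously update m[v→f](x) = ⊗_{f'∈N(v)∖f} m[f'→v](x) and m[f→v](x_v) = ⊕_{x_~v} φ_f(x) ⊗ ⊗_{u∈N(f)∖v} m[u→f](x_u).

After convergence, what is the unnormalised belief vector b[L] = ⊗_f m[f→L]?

init: all messages = 𝟙 over 4 values
r1 m[φ0→J] = [T, T, T, T]
r1 m[φ0→R] = [T, T, T, T]
r1 m[φ1→J] = [T, T, T, T]
r1 m[φ1→L] = [F, T, T, F]
r1 m[φ2→J] = [T, T, T, T]
r1 m[φ2→M] = [T, T, T, T]
r1 m[φ3→J] = [F, F, F, T]
r1 m[φ4→J] = [T, T, T, T]
r1 m[φ5→R] = [T, T, F, F]
r1 m[φ6→R] = [T, T, F, F]
r1 m[J→φ0] = [T, T, T, T]
r1 m[J→φ1] = [T, T, T, T]
r1 m[J→φ2] = [T, T, T, T]
r1 m[J→φ3] = [T, T, T, T]
r1 m[J→φ4] = [T, T, T, T]
r1 m[L→φ1] = [T, T, T, T]
r1 m[M→φ2] = [T, T, T, T]
r1 m[R→φ0] = [T, T, T, T]
r1 m[R→φ5] = [T, T, T, T]
r1 m[R→φ6] = [T, T, T, T]
r2 m[φ0→J] = [T, T, T, T]
r2 m[φ0→R] = [T, T, T, T]
r2 m[φ1→J] = [T, T, T, T]
r2 m[φ1→L] = [F, T, T, F]
r2 m[φ2→J] = [T, T, T, T]
r2 m[φ2→M] = [T, T, T, T]
r2 m[φ3→J] = [F, F, F, T]
r2 m[φ4→J] = [T, T, T, T]
r2 m[φ5→R] = [T, T, F, F]
r2 m[φ6→R] = [T, T, F, F]
r2 m[J→φ0] = [F, F, F, T]
r2 m[J→φ1] = [F, F, F, T]
r2 m[J→φ2] = [F, F, F, T]
r2 m[J→φ3] = [T, T, T, T]
r2 m[J→φ4] = [F, F, F, T]
r2 m[L→φ1] = [T, T, T, T]
r2 m[M→φ2] = [T, T, T, T]
r2 m[R→φ0] = [T, T, F, F]
r2 m[R→φ5] = [T, T, F, F]
r2 m[R→φ6] = [T, T, F, F]
r3 m[φ0→J] = [T, T, T, T]
r3 m[φ0→R] = [T, F, F, T]
r3 m[φ1→J] = [T, T, T, T]
r3 m[φ1→L] = [F, F, T, F]
r3 m[φ2→J] = [T, T, T, T]
r3 m[φ2→M] = [T, T, F, T]
r3 m[φ3→J] = [F, F, F, T]
r3 m[φ4→J] = [T, T, T, T]
r3 m[φ5→R] = [T, T, F, F]
r3 m[φ6→R] = [T, T, F, F]
r3 m[J→φ0] = [F, F, F, T]
r3 m[J→φ1] = [F, F, F, T]
r3 m[J→φ2] = [F, F, F, T]
r3 m[J→φ3] = [T, T, T, T]
r3 m[J→φ4] = [F, F, F, T]
r3 m[L→φ1] = [T, T, T, T]
r3 m[M→φ2] = [T, T, T, T]
r3 m[R→φ0] = [T, T, F, F]
r3 m[R→φ5] = [T, T, F, F]
r3 m[R→φ6] = [T, T, F, F]
r4 m[φ0→J] = [T, T, T, T]
r4 m[φ0→R] = [T, F, F, T]
r4 m[φ1→J] = [T, T, T, T]
r4 m[φ1→L] = [F, F, T, F]
r4 m[φ2→J] = [T, T, T, T]
r4 m[φ2→M] = [T, T, F, T]
r4 m[φ3→J] = [F, F, F, T]
r4 m[φ4→J] = [T, T, T, T]
r4 m[φ5→R] = [T, T, F, F]
r4 m[φ6→R] = [T, T, F, F]
r4 m[J→φ0] = [F, F, F, T]
r4 m[J→φ1] = [F, F, F, T]
r4 m[J→φ2] = [F, F, F, T]
r4 m[J→φ3] = [T, T, T, T]
r4 m[J→φ4] = [F, F, F, T]
r4 m[L→φ1] = [T, T, T, T]
r4 m[M→φ2] = [T, T, T, T]
r4 m[R→φ0] = [T, T, F, F]
r4 m[R→φ5] = [T, F, F, F]
r4 m[R→φ6] = [T, F, F, F]
r5 m[φ0→J] = [T, T, T, T]
r5 m[φ0→R] = [T, F, F, T]
r5 m[φ1→J] = [T, T, T, T]
r5 m[φ1→L] = [F, F, T, F]
r5 m[φ2→J] = [T, T, T, T]
r5 m[φ2→M] = [T, T, F, T]
r5 m[φ3→J] = [F, F, F, T]
r5 m[φ4→J] = [T, T, T, T]
r5 m[φ5→R] = [T, T, F, F]
r5 m[φ6→R] = [T, T, F, F]
r5 m[J→φ0] = [F, F, F, T]
r5 m[J→φ1] = [F, F, F, T]
r5 m[J→φ2] = [F, F, F, T]
r5 m[J→φ3] = [T, T, T, T]
r5 m[J→φ4] = [F, F, F, T]
r5 m[L→φ1] = [T, T, T, T]
r5 m[M→φ2] = [T, T, T, T]
r5 m[R→φ0] = [T, T, F, F]
r5 m[R→φ5] = [T, F, F, F]
r5 m[R→φ6] = [T, F, F, F]
fixed point reached at round 5
b[L] = ⊗ incoming = [F, F, T, F]

b[L] = [F, F, T, F]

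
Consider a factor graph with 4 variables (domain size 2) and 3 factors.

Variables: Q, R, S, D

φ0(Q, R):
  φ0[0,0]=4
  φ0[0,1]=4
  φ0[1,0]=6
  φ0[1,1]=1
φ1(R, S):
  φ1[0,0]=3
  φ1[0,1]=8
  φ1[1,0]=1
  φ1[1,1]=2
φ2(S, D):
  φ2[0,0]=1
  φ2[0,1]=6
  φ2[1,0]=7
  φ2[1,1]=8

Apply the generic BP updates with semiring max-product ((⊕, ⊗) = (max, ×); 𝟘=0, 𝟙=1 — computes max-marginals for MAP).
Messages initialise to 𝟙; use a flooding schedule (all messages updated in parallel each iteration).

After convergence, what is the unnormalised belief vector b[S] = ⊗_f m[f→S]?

b[S] = [108, 384]

init: all messages = 𝟙 over 2 values
r1 m[φ0→Q] = [4, 6]
r1 m[φ0→R] = [6, 4]
r1 m[φ1→R] = [8, 2]
r1 m[φ1→S] = [3, 8]
r1 m[φ2→S] = [6, 8]
r1 m[φ2→D] = [7, 8]
r1 m[Q→φ0] = [1, 1]
r1 m[R→φ0] = [1, 1]
r1 m[R→φ1] = [1, 1]
r1 m[S→φ1] = [1, 1]
r1 m[S→φ2] = [1, 1]
r1 m[D→φ2] = [1, 1]
r2 m[φ0→Q] = [4, 6]
r2 m[φ0→R] = [6, 4]
r2 m[φ1→R] = [8, 2]
r2 m[φ1→S] = [3, 8]
r2 m[φ2→S] = [6, 8]
r2 m[φ2→D] = [7, 8]
r2 m[Q→φ0] = [1, 1]
r2 m[R→φ0] = [8, 2]
r2 m[R→φ1] = [6, 4]
r2 m[S→φ1] = [6, 8]
r2 m[S→φ2] = [3, 8]
r2 m[D→φ2] = [1, 1]
r3 m[φ0→Q] = [32, 48]
r3 m[φ0→R] = [6, 4]
r3 m[φ1→R] = [64, 16]
r3 m[φ1→S] = [18, 48]
r3 m[φ2→S] = [6, 8]
r3 m[φ2→D] = [56, 64]
r3 m[Q→φ0] = [1, 1]
r3 m[R→φ0] = [8, 2]
r3 m[R→φ1] = [6, 4]
r3 m[S→φ1] = [6, 8]
r3 m[S→φ2] = [3, 8]
r3 m[D→φ2] = [1, 1]
r4 m[φ0→Q] = [32, 48]
r4 m[φ0→R] = [6, 4]
r4 m[φ1→R] = [64, 16]
r4 m[φ1→S] = [18, 48]
r4 m[φ2→S] = [6, 8]
r4 m[φ2→D] = [56, 64]
r4 m[Q→φ0] = [1, 1]
r4 m[R→φ0] = [64, 16]
r4 m[R→φ1] = [6, 4]
r4 m[S→φ1] = [6, 8]
r4 m[S→φ2] = [18, 48]
r4 m[D→φ2] = [1, 1]
r5 m[φ0→Q] = [256, 384]
r5 m[φ0→R] = [6, 4]
r5 m[φ1→R] = [64, 16]
r5 m[φ1→S] = [18, 48]
r5 m[φ2→S] = [6, 8]
r5 m[φ2→D] = [336, 384]
r5 m[Q→φ0] = [1, 1]
r5 m[R→φ0] = [64, 16]
r5 m[R→φ1] = [6, 4]
r5 m[S→φ1] = [6, 8]
r5 m[S→φ2] = [18, 48]
r5 m[D→φ2] = [1, 1]
r6 m[φ0→Q] = [256, 384]
r6 m[φ0→R] = [6, 4]
r6 m[φ1→R] = [64, 16]
r6 m[φ1→S] = [18, 48]
r6 m[φ2→S] = [6, 8]
r6 m[φ2→D] = [336, 384]
r6 m[Q→φ0] = [1, 1]
r6 m[R→φ0] = [64, 16]
r6 m[R→φ1] = [6, 4]
r6 m[S→φ1] = [6, 8]
r6 m[S→φ2] = [18, 48]
r6 m[D→φ2] = [1, 1]
fixed point reached at round 6
b[S] = ⊗ incoming = [108, 384]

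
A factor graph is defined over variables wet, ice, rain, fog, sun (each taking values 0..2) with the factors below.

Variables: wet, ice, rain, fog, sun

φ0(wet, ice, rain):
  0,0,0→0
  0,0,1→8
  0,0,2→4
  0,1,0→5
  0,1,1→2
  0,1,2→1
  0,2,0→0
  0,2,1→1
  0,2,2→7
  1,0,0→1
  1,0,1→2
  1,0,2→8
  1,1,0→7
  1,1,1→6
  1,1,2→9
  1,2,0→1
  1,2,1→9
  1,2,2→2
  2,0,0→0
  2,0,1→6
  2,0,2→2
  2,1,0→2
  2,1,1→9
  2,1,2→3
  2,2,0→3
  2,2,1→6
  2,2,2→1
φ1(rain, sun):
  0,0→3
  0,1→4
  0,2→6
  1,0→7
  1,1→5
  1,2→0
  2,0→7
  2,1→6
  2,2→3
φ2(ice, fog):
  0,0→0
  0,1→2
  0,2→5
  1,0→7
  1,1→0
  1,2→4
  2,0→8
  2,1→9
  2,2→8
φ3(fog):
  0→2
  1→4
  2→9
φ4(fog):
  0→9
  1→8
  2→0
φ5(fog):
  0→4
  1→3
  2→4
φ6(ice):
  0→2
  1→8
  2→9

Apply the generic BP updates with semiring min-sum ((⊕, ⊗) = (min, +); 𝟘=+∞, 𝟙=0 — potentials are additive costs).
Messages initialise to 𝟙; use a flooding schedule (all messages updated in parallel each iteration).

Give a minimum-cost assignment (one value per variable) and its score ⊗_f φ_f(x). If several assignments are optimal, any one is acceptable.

assignment: (wet=1, ice=0, rain=1, fog=0, sun=2); score = 19

init: all messages = 𝟙 over 3 values
r1 m[φ0→wet] = [0, 1, 0]
r1 m[φ0→ice] = [0, 1, 0]
r1 m[φ0→rain] = [0, 1, 1]
r1 m[φ1→rain] = [3, 0, 3]
r1 m[φ1→sun] = [3, 4, 0]
r1 m[φ2→ice] = [0, 0, 8]
r1 m[φ2→fog] = [0, 0, 4]
r1 m[φ3→fog] = [2, 4, 9]
r1 m[φ4→fog] = [9, 8, 0]
r1 m[φ5→fog] = [4, 3, 4]
r1 m[φ6→ice] = [2, 8, 9]
r1 m[wet→φ0] = [0, 0, 0]
r1 m[ice→φ0] = [0, 0, 0]
r1 m[ice→φ2] = [0, 0, 0]
r1 m[ice→φ6] = [0, 0, 0]
r1 m[rain→φ0] = [0, 0, 0]
r1 m[rain→φ1] = [0, 0, 0]
r1 m[fog→φ2] = [0, 0, 0]
r1 m[fog→φ3] = [0, 0, 0]
r1 m[fog→φ4] = [0, 0, 0]
r1 m[fog→φ5] = [0, 0, 0]
r1 m[sun→φ1] = [0, 0, 0]
r2 m[φ0→wet] = [0, 1, 0]
r2 m[φ0→ice] = [0, 1, 0]
r2 m[φ0→rain] = [0, 1, 1]
r2 m[φ1→rain] = [3, 0, 3]
r2 m[φ1→sun] = [3, 4, 0]
r2 m[φ2→ice] = [0, 0, 8]
r2 m[φ2→fog] = [0, 0, 4]
r2 m[φ3→fog] = [2, 4, 9]
r2 m[φ4→fog] = [9, 8, 0]
r2 m[φ5→fog] = [4, 3, 4]
r2 m[φ6→ice] = [2, 8, 9]
r2 m[wet→φ0] = [0, 0, 0]
r2 m[ice→φ0] = [2, 8, 17]
r2 m[ice→φ2] = [2, 9, 9]
r2 m[ice→φ6] = [0, 1, 8]
r2 m[rain→φ0] = [3, 0, 3]
r2 m[rain→φ1] = [0, 1, 1]
r2 m[fog→φ2] = [15, 15, 13]
r2 m[fog→φ3] = [13, 11, 8]
r2 m[fog→φ4] = [6, 7, 17]
r2 m[fog→φ5] = [11, 12, 13]
r2 m[sun→φ1] = [0, 0, 0]
r3 m[φ0→wet] = [5, 4, 5]
r3 m[φ0→ice] = [2, 2, 1]
r3 m[φ0→rain] = [2, 4, 4]
r3 m[φ1→rain] = [3, 0, 3]
r3 m[φ1→sun] = [3, 4, 1]
r3 m[φ2→ice] = [15, 15, 21]
r3 m[φ2→fog] = [2, 4, 7]
r3 m[φ3→fog] = [2, 4, 9]
r3 m[φ4→fog] = [9, 8, 0]
r3 m[φ5→fog] = [4, 3, 4]
r3 m[φ6→ice] = [2, 8, 9]
r3 m[wet→φ0] = [0, 0, 0]
r3 m[ice→φ0] = [2, 8, 17]
r3 m[ice→φ2] = [2, 9, 9]
r3 m[ice→φ6] = [0, 1, 8]
r3 m[rain→φ0] = [3, 0, 3]
r3 m[rain→φ1] = [0, 1, 1]
r3 m[fog→φ2] = [15, 15, 13]
r3 m[fog→φ3] = [13, 11, 8]
r3 m[fog→φ4] = [6, 7, 17]
r3 m[fog→φ5] = [11, 12, 13]
r3 m[sun→φ1] = [0, 0, 0]
r4 m[φ0→wet] = [5, 4, 5]
r4 m[φ0→ice] = [2, 2, 1]
r4 m[φ0→rain] = [2, 4, 4]
r4 m[φ1→rain] = [3, 0, 3]
r4 m[φ1→sun] = [3, 4, 1]
r4 m[φ2→ice] = [15, 15, 21]
r4 m[φ2→fog] = [2, 4, 7]
r4 m[φ3→fog] = [2, 4, 9]
r4 m[φ4→fog] = [9, 8, 0]
r4 m[φ5→fog] = [4, 3, 4]
r4 m[φ6→ice] = [2, 8, 9]
r4 m[wet→φ0] = [0, 0, 0]
r4 m[ice→φ0] = [17, 23, 30]
r4 m[ice→φ2] = [4, 10, 10]
r4 m[ice→φ6] = [17, 17, 22]
r4 m[rain→φ0] = [3, 0, 3]
r4 m[rain→φ1] = [2, 4, 4]
r4 m[fog→φ2] = [15, 15, 13]
r4 m[fog→φ3] = [15, 15, 11]
r4 m[fog→φ4] = [8, 11, 20]
r4 m[fog→φ5] = [13, 16, 16]
r4 m[sun→φ1] = [0, 0, 0]
r5 m[φ0→wet] = [20, 19, 20]
r5 m[φ0→ice] = [2, 2, 1]
r5 m[φ0→rain] = [17, 19, 19]
r5 m[φ1→rain] = [3, 0, 3]
r5 m[φ1→sun] = [5, 6, 4]
r5 m[φ2→ice] = [15, 15, 21]
r5 m[φ2→fog] = [4, 6, 9]
r5 m[φ3→fog] = [2, 4, 9]
r5 m[φ4→fog] = [9, 8, 0]
r5 m[φ5→fog] = [4, 3, 4]
r5 m[φ6→ice] = [2, 8, 9]
r5 m[wet→φ0] = [0, 0, 0]
r5 m[ice→φ0] = [17, 23, 30]
r5 m[ice→φ2] = [4, 10, 10]
r5 m[ice→φ6] = [17, 17, 22]
r5 m[rain→φ0] = [3, 0, 3]
r5 m[rain→φ1] = [2, 4, 4]
r5 m[fog→φ2] = [15, 15, 13]
r5 m[fog→φ3] = [15, 15, 11]
r5 m[fog→φ4] = [8, 11, 20]
r5 m[fog→φ5] = [13, 16, 16]
r5 m[sun→φ1] = [0, 0, 0]
r6 m[φ0→wet] = [20, 19, 20]
r6 m[φ0→ice] = [2, 2, 1]
r6 m[φ0→rain] = [17, 19, 19]
r6 m[φ1→rain] = [3, 0, 3]
r6 m[φ1→sun] = [5, 6, 4]
r6 m[φ2→ice] = [15, 15, 21]
r6 m[φ2→fog] = [4, 6, 9]
r6 m[φ3→fog] = [2, 4, 9]
r6 m[φ4→fog] = [9, 8, 0]
r6 m[φ5→fog] = [4, 3, 4]
r6 m[φ6→ice] = [2, 8, 9]
r6 m[wet→φ0] = [0, 0, 0]
r6 m[ice→φ0] = [17, 23, 30]
r6 m[ice→φ2] = [4, 10, 10]
r6 m[ice→φ6] = [17, 17, 22]
r6 m[rain→φ0] = [3, 0, 3]
r6 m[rain→φ1] = [17, 19, 19]
r6 m[fog→φ2] = [15, 15, 13]
r6 m[fog→φ3] = [17, 17, 13]
r6 m[fog→φ4] = [10, 13, 22]
r6 m[fog→φ5] = [15, 18, 18]
r6 m[sun→φ1] = [0, 0, 0]
r7 m[φ0→wet] = [20, 19, 20]
r7 m[φ0→ice] = [2, 2, 1]
r7 m[φ0→rain] = [17, 19, 19]
r7 m[φ1→rain] = [3, 0, 3]
r7 m[φ1→sun] = [20, 21, 19]
r7 m[φ2→ice] = [15, 15, 21]
r7 m[φ2→fog] = [4, 6, 9]
r7 m[φ3→fog] = [2, 4, 9]
r7 m[φ4→fog] = [9, 8, 0]
r7 m[φ5→fog] = [4, 3, 4]
r7 m[φ6→ice] = [2, 8, 9]
r7 m[wet→φ0] = [0, 0, 0]
r7 m[ice→φ0] = [17, 23, 30]
r7 m[ice→φ2] = [4, 10, 10]
r7 m[ice→φ6] = [17, 17, 22]
r7 m[rain→φ0] = [3, 0, 3]
r7 m[rain→φ1] = [17, 19, 19]
r7 m[fog→φ2] = [15, 15, 13]
r7 m[fog→φ3] = [17, 17, 13]
r7 m[fog→φ4] = [10, 13, 22]
r7 m[fog→φ5] = [15, 18, 18]
r7 m[sun→φ1] = [0, 0, 0]
r8 m[φ0→wet] = [20, 19, 20]
r8 m[φ0→ice] = [2, 2, 1]
r8 m[φ0→rain] = [17, 19, 19]
r8 m[φ1→rain] = [3, 0, 3]
r8 m[φ1→sun] = [20, 21, 19]
r8 m[φ2→ice] = [15, 15, 21]
r8 m[φ2→fog] = [4, 6, 9]
r8 m[φ3→fog] = [2, 4, 9]
r8 m[φ4→fog] = [9, 8, 0]
r8 m[φ5→fog] = [4, 3, 4]
r8 m[φ6→ice] = [2, 8, 9]
r8 m[wet→φ0] = [0, 0, 0]
r8 m[ice→φ0] = [17, 23, 30]
r8 m[ice→φ2] = [4, 10, 10]
r8 m[ice→φ6] = [17, 17, 22]
r8 m[rain→φ0] = [3, 0, 3]
r8 m[rain→φ1] = [17, 19, 19]
r8 m[fog→φ2] = [15, 15, 13]
r8 m[fog→φ3] = [17, 17, 13]
r8 m[fog→φ4] = [10, 13, 22]
r8 m[fog→φ5] = [15, 18, 18]
r8 m[sun→φ1] = [0, 0, 0]
fixed point reached at round 8
traceback from wet: (wet=1, ice=0, rain=1, fog=0, sun=2), score=19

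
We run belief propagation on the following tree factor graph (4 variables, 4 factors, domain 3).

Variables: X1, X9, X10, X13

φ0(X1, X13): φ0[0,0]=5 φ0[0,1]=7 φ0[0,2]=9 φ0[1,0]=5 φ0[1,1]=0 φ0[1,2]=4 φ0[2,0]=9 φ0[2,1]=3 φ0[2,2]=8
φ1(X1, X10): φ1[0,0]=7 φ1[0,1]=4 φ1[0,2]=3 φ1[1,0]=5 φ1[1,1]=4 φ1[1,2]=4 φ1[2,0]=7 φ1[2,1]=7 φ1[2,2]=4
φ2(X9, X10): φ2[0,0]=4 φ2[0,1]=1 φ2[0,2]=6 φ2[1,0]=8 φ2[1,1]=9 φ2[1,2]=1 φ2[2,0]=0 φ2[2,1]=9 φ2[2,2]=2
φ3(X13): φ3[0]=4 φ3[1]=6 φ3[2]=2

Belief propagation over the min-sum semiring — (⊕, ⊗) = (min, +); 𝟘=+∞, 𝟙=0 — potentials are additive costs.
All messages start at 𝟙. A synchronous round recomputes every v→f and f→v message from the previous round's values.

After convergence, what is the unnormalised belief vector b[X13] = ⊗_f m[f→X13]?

b[X13] = [13, 11, 11]

init: all messages = 𝟙 over 3 values
r1 m[φ0→X1] = [5, 0, 3]
r1 m[φ0→X13] = [5, 0, 4]
r1 m[φ1→X1] = [3, 4, 4]
r1 m[φ1→X10] = [5, 4, 3]
r1 m[φ2→X9] = [1, 1, 0]
r1 m[φ2→X10] = [0, 1, 1]
r1 m[φ3→X13] = [4, 6, 2]
r1 m[X1→φ0] = [0, 0, 0]
r1 m[X1→φ1] = [0, 0, 0]
r1 m[X9→φ2] = [0, 0, 0]
r1 m[X10→φ1] = [0, 0, 0]
r1 m[X10→φ2] = [0, 0, 0]
r1 m[X13→φ0] = [0, 0, 0]
r1 m[X13→φ3] = [0, 0, 0]
r2 m[φ0→X1] = [5, 0, 3]
r2 m[φ0→X13] = [5, 0, 4]
r2 m[φ1→X1] = [3, 4, 4]
r2 m[φ1→X10] = [5, 4, 3]
r2 m[φ2→X9] = [1, 1, 0]
r2 m[φ2→X10] = [0, 1, 1]
r2 m[φ3→X13] = [4, 6, 2]
r2 m[X1→φ0] = [3, 4, 4]
r2 m[X1→φ1] = [5, 0, 3]
r2 m[X9→φ2] = [0, 0, 0]
r2 m[X10→φ1] = [0, 1, 1]
r2 m[X10→φ2] = [5, 4, 3]
r2 m[X13→φ0] = [4, 6, 2]
r2 m[X13→φ3] = [5, 0, 4]
r3 m[φ0→X1] = [9, 6, 9]
r3 m[φ0→X13] = [8, 4, 8]
r3 m[φ1→X1] = [4, 5, 5]
r3 m[φ1→X10] = [5, 4, 4]
r3 m[φ2→X9] = [5, 4, 5]
r3 m[φ2→X10] = [0, 1, 1]
r3 m[φ3→X13] = [4, 6, 2]
r3 m[X1→φ0] = [3, 4, 4]
r3 m[X1→φ1] = [5, 0, 3]
r3 m[X9→φ2] = [0, 0, 0]
r3 m[X10→φ1] = [0, 1, 1]
r3 m[X10→φ2] = [5, 4, 3]
r3 m[X13→φ0] = [4, 6, 2]
r3 m[X13→φ3] = [5, 0, 4]
r4 m[φ0→X1] = [9, 6, 9]
r4 m[φ0→X13] = [8, 4, 8]
r4 m[φ1→X1] = [4, 5, 5]
r4 m[φ1→X10] = [5, 4, 4]
r4 m[φ2→X9] = [5, 4, 5]
r4 m[φ2→X10] = [0, 1, 1]
r4 m[φ3→X13] = [4, 6, 2]
r4 m[X1→φ0] = [4, 5, 5]
r4 m[X1→φ1] = [9, 6, 9]
r4 m[X9→φ2] = [0, 0, 0]
r4 m[X10→φ1] = [0, 1, 1]
r4 m[X10→φ2] = [5, 4, 4]
r4 m[X13→φ0] = [4, 6, 2]
r4 m[X13→φ3] = [8, 4, 8]
r5 m[φ0→X1] = [9, 6, 9]
r5 m[φ0→X13] = [9, 5, 9]
r5 m[φ1→X1] = [4, 5, 5]
r5 m[φ1→X10] = [11, 10, 10]
r5 m[φ2→X9] = [5, 5, 5]
r5 m[φ2→X10] = [0, 1, 1]
r5 m[φ3→X13] = [4, 6, 2]
r5 m[X1→φ0] = [4, 5, 5]
r5 m[X1→φ1] = [9, 6, 9]
r5 m[X9→φ2] = [0, 0, 0]
r5 m[X10→φ1] = [0, 1, 1]
r5 m[X10→φ2] = [5, 4, 4]
r5 m[X13→φ0] = [4, 6, 2]
r5 m[X13→φ3] = [8, 4, 8]
r6 m[φ0→X1] = [9, 6, 9]
r6 m[φ0→X13] = [9, 5, 9]
r6 m[φ1→X1] = [4, 5, 5]
r6 m[φ1→X10] = [11, 10, 10]
r6 m[φ2→X9] = [5, 5, 5]
r6 m[φ2→X10] = [0, 1, 1]
r6 m[φ3→X13] = [4, 6, 2]
r6 m[X1→φ0] = [4, 5, 5]
r6 m[X1→φ1] = [9, 6, 9]
r6 m[X9→φ2] = [0, 0, 0]
r6 m[X10→φ1] = [0, 1, 1]
r6 m[X10→φ2] = [11, 10, 10]
r6 m[X13→φ0] = [4, 6, 2]
r6 m[X13→φ3] = [9, 5, 9]
r7 m[φ0→X1] = [9, 6, 9]
r7 m[φ0→X13] = [9, 5, 9]
r7 m[φ1→X1] = [4, 5, 5]
r7 m[φ1→X10] = [11, 10, 10]
r7 m[φ2→X9] = [11, 11, 11]
r7 m[φ2→X10] = [0, 1, 1]
r7 m[φ3→X13] = [4, 6, 2]
r7 m[X1→φ0] = [4, 5, 5]
r7 m[X1→φ1] = [9, 6, 9]
r7 m[X9→φ2] = [0, 0, 0]
r7 m[X10→φ1] = [0, 1, 1]
r7 m[X10→φ2] = [11, 10, 10]
r7 m[X13→φ0] = [4, 6, 2]
r7 m[X13→φ3] = [9, 5, 9]
r8 m[φ0→X1] = [9, 6, 9]
r8 m[φ0→X13] = [9, 5, 9]
r8 m[φ1→X1] = [4, 5, 5]
r8 m[φ1→X10] = [11, 10, 10]
r8 m[φ2→X9] = [11, 11, 11]
r8 m[φ2→X10] = [0, 1, 1]
r8 m[φ3→X13] = [4, 6, 2]
r8 m[X1→φ0] = [4, 5, 5]
r8 m[X1→φ1] = [9, 6, 9]
r8 m[X9→φ2] = [0, 0, 0]
r8 m[X10→φ1] = [0, 1, 1]
r8 m[X10→φ2] = [11, 10, 10]
r8 m[X13→φ0] = [4, 6, 2]
r8 m[X13→φ3] = [9, 5, 9]
fixed point reached at round 8
b[X13] = ⊗ incoming = [13, 11, 11]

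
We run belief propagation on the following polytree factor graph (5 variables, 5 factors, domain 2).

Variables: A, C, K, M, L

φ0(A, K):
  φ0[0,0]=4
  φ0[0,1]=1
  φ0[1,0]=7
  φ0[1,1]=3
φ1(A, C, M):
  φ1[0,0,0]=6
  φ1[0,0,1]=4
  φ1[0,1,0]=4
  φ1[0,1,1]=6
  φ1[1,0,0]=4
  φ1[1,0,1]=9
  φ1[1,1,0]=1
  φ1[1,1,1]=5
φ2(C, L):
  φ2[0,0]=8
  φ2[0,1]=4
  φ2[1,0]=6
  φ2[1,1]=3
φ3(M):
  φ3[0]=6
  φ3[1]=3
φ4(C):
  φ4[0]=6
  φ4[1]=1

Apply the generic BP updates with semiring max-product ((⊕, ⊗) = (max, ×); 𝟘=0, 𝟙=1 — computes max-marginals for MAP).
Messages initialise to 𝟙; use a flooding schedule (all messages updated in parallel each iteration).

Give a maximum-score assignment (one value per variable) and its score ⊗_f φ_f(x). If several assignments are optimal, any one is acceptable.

assignment: (A=1, C=0, K=0, M=1, L=0); score = 9072

init: all messages = 𝟙 over 2 values
r1 m[φ0→A] = [4, 7]
r1 m[φ0→K] = [7, 3]
r1 m[φ1→A] = [6, 9]
r1 m[φ1→C] = [9, 6]
r1 m[φ1→M] = [6, 9]
r1 m[φ2→C] = [8, 6]
r1 m[φ2→L] = [8, 4]
r1 m[φ3→M] = [6, 3]
r1 m[φ4→C] = [6, 1]
r1 m[A→φ0] = [1, 1]
r1 m[A→φ1] = [1, 1]
r1 m[C→φ1] = [1, 1]
r1 m[C→φ2] = [1, 1]
r1 m[C→φ4] = [1, 1]
r1 m[K→φ0] = [1, 1]
r1 m[M→φ1] = [1, 1]
r1 m[M→φ3] = [1, 1]
r1 m[L→φ2] = [1, 1]
r2 m[φ0→A] = [4, 7]
r2 m[φ0→K] = [7, 3]
r2 m[φ1→A] = [6, 9]
r2 m[φ1→C] = [9, 6]
r2 m[φ1→M] = [6, 9]
r2 m[φ2→C] = [8, 6]
r2 m[φ2→L] = [8, 4]
r2 m[φ3→M] = [6, 3]
r2 m[φ4→C] = [6, 1]
r2 m[A→φ0] = [6, 9]
r2 m[A→φ1] = [4, 7]
r2 m[C→φ1] = [48, 6]
r2 m[C→φ2] = [54, 6]
r2 m[C→φ4] = [72, 36]
r2 m[K→φ0] = [1, 1]
r2 m[M→φ1] = [6, 3]
r2 m[M→φ3] = [6, 9]
r2 m[L→φ2] = [1, 1]
r3 m[φ0→A] = [4, 7]
r3 m[φ0→K] = [63, 27]
r3 m[φ1→A] = [1728, 1296]
r3 m[φ1→C] = [189, 105]
r3 m[φ1→M] = [1344, 3024]
r3 m[φ2→C] = [8, 6]
r3 m[φ2→L] = [432, 216]
r3 m[φ3→M] = [6, 3]
r3 m[φ4→C] = [6, 1]
r3 m[A→φ0] = [6, 9]
r3 m[A→φ1] = [4, 7]
r3 m[C→φ1] = [48, 6]
r3 m[C→φ2] = [54, 6]
r3 m[C→φ4] = [72, 36]
r3 m[K→φ0] = [1, 1]
r3 m[M→φ1] = [6, 3]
r3 m[M→φ3] = [6, 9]
r3 m[L→φ2] = [1, 1]
r4 m[φ0→A] = [4, 7]
r4 m[φ0→K] = [63, 27]
r4 m[φ1→A] = [1728, 1296]
r4 m[φ1→C] = [189, 105]
r4 m[φ1→M] = [1344, 3024]
r4 m[φ2→C] = [8, 6]
r4 m[φ2→L] = [432, 216]
r4 m[φ3→M] = [6, 3]
r4 m[φ4→C] = [6, 1]
r4 m[A→φ0] = [1728, 1296]
r4 m[A→φ1] = [4, 7]
r4 m[C→φ1] = [48, 6]
r4 m[C→φ2] = [1134, 105]
r4 m[C→φ4] = [1512, 630]
r4 m[K→φ0] = [1, 1]
r4 m[M→φ1] = [6, 3]
r4 m[M→φ3] = [1344, 3024]
r4 m[L→φ2] = [1, 1]
r5 m[φ0→A] = [4, 7]
r5 m[φ0→K] = [9072, 3888]
r5 m[φ1→A] = [1728, 1296]
r5 m[φ1→C] = [189, 105]
r5 m[φ1→M] = [1344, 3024]
r5 m[φ2→C] = [8, 6]
r5 m[φ2→L] = [9072, 4536]
r5 m[φ3→M] = [6, 3]
r5 m[φ4→C] = [6, 1]
r5 m[A→φ0] = [1728, 1296]
r5 m[A→φ1] = [4, 7]
r5 m[C→φ1] = [48, 6]
r5 m[C→φ2] = [1134, 105]
r5 m[C→φ4] = [1512, 630]
r5 m[K→φ0] = [1, 1]
r5 m[M→φ1] = [6, 3]
r5 m[M→φ3] = [1344, 3024]
r5 m[L→φ2] = [1, 1]
r6 m[φ0→A] = [4, 7]
r6 m[φ0→K] = [9072, 3888]
r6 m[φ1→A] = [1728, 1296]
r6 m[φ1→C] = [189, 105]
r6 m[φ1→M] = [1344, 3024]
r6 m[φ2→C] = [8, 6]
r6 m[φ2→L] = [9072, 4536]
r6 m[φ3→M] = [6, 3]
r6 m[φ4→C] = [6, 1]
r6 m[A→φ0] = [1728, 1296]
r6 m[A→φ1] = [4, 7]
r6 m[C→φ1] = [48, 6]
r6 m[C→φ2] = [1134, 105]
r6 m[C→φ4] = [1512, 630]
r6 m[K→φ0] = [1, 1]
r6 m[M→φ1] = [6, 3]
r6 m[M→φ3] = [1344, 3024]
r6 m[L→φ2] = [1, 1]
fixed point reached at round 6
traceback from A: (A=1, C=0, K=0, M=1, L=0), score=9072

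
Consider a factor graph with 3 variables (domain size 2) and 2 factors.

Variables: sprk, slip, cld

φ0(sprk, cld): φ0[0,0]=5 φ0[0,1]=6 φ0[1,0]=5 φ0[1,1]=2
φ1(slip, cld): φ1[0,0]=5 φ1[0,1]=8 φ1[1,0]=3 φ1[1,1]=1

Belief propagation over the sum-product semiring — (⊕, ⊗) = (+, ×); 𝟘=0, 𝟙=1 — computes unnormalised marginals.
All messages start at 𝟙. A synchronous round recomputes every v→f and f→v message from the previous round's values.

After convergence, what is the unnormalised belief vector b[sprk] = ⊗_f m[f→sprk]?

b[sprk] = [94, 58]

init: all messages = 𝟙 over 2 values
r1 m[φ0→sprk] = [11, 7]
r1 m[φ0→cld] = [10, 8]
r1 m[φ1→slip] = [13, 4]
r1 m[φ1→cld] = [8, 9]
r1 m[sprk→φ0] = [1, 1]
r1 m[slip→φ1] = [1, 1]
r1 m[cld→φ0] = [1, 1]
r1 m[cld→φ1] = [1, 1]
r2 m[φ0→sprk] = [11, 7]
r2 m[φ0→cld] = [10, 8]
r2 m[φ1→slip] = [13, 4]
r2 m[φ1→cld] = [8, 9]
r2 m[sprk→φ0] = [1, 1]
r2 m[slip→φ1] = [1, 1]
r2 m[cld→φ0] = [8, 9]
r2 m[cld→φ1] = [10, 8]
r3 m[φ0→sprk] = [94, 58]
r3 m[φ0→cld] = [10, 8]
r3 m[φ1→slip] = [114, 38]
r3 m[φ1→cld] = [8, 9]
r3 m[sprk→φ0] = [1, 1]
r3 m[slip→φ1] = [1, 1]
r3 m[cld→φ0] = [8, 9]
r3 m[cld→φ1] = [10, 8]
r4 m[φ0→sprk] = [94, 58]
r4 m[φ0→cld] = [10, 8]
r4 m[φ1→slip] = [114, 38]
r4 m[φ1→cld] = [8, 9]
r4 m[sprk→φ0] = [1, 1]
r4 m[slip→φ1] = [1, 1]
r4 m[cld→φ0] = [8, 9]
r4 m[cld→φ1] = [10, 8]
fixed point reached at round 4
b[sprk] = ⊗ incoming = [94, 58]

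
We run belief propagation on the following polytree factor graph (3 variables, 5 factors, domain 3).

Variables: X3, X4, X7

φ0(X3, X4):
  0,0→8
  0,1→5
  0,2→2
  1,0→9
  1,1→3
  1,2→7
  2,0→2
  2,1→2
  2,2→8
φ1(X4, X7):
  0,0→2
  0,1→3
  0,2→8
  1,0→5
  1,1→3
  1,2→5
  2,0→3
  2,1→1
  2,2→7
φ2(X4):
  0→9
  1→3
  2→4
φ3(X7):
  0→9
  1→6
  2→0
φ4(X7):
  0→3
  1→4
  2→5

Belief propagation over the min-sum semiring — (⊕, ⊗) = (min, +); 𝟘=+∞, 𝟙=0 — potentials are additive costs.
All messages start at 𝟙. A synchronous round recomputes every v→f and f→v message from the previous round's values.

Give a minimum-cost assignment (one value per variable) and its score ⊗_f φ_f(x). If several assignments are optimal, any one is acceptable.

init: all messages = 𝟙 over 3 values
r1 m[φ0→X3] = [2, 3, 2]
r1 m[φ0→X4] = [2, 2, 2]
r1 m[φ1→X4] = [2, 3, 1]
r1 m[φ1→X7] = [2, 1, 5]
r1 m[φ2→X4] = [9, 3, 4]
r1 m[φ3→X7] = [9, 6, 0]
r1 m[φ4→X7] = [3, 4, 5]
r1 m[X3→φ0] = [0, 0, 0]
r1 m[X4→φ0] = [0, 0, 0]
r1 m[X4→φ1] = [0, 0, 0]
r1 m[X4→φ2] = [0, 0, 0]
r1 m[X7→φ1] = [0, 0, 0]
r1 m[X7→φ3] = [0, 0, 0]
r1 m[X7→φ4] = [0, 0, 0]
r2 m[φ0→X3] = [2, 3, 2]
r2 m[φ0→X4] = [2, 2, 2]
r2 m[φ1→X4] = [2, 3, 1]
r2 m[φ1→X7] = [2, 1, 5]
r2 m[φ2→X4] = [9, 3, 4]
r2 m[φ3→X7] = [9, 6, 0]
r2 m[φ4→X7] = [3, 4, 5]
r2 m[X3→φ0] = [0, 0, 0]
r2 m[X4→φ0] = [11, 6, 5]
r2 m[X4→φ1] = [11, 5, 6]
r2 m[X4→φ2] = [4, 5, 3]
r2 m[X7→φ1] = [12, 10, 5]
r2 m[X7→φ3] = [5, 5, 10]
r2 m[X7→φ4] = [11, 7, 5]
r3 m[φ0→X3] = [7, 9, 8]
r3 m[φ0→X4] = [2, 2, 2]
r3 m[φ1→X4] = [13, 10, 11]
r3 m[φ1→X7] = [9, 7, 10]
r3 m[φ2→X4] = [9, 3, 4]
r3 m[φ3→X7] = [9, 6, 0]
r3 m[φ4→X7] = [3, 4, 5]
r3 m[X3→φ0] = [0, 0, 0]
r3 m[X4→φ0] = [11, 6, 5]
r3 m[X4→φ1] = [11, 5, 6]
r3 m[X4→φ2] = [4, 5, 3]
r3 m[X7→φ1] = [12, 10, 5]
r3 m[X7→φ3] = [5, 5, 10]
r3 m[X7→φ4] = [11, 7, 5]
r4 m[φ0→X3] = [7, 9, 8]
r4 m[φ0→X4] = [2, 2, 2]
r4 m[φ1→X4] = [13, 10, 11]
r4 m[φ1→X7] = [9, 7, 10]
r4 m[φ2→X4] = [9, 3, 4]
r4 m[φ3→X7] = [9, 6, 0]
r4 m[φ4→X7] = [3, 4, 5]
r4 m[X3→φ0] = [0, 0, 0]
r4 m[X4→φ0] = [22, 13, 15]
r4 m[X4→φ1] = [11, 5, 6]
r4 m[X4→φ2] = [15, 12, 13]
r4 m[X7→φ1] = [12, 10, 5]
r4 m[X7→φ3] = [12, 11, 15]
r4 m[X7→φ4] = [18, 13, 10]
r5 m[φ0→X3] = [17, 16, 15]
r5 m[φ0→X4] = [2, 2, 2]
r5 m[φ1→X4] = [13, 10, 11]
r5 m[φ1→X7] = [9, 7, 10]
r5 m[φ2→X4] = [9, 3, 4]
r5 m[φ3→X7] = [9, 6, 0]
r5 m[φ4→X7] = [3, 4, 5]
r5 m[X3→φ0] = [0, 0, 0]
r5 m[X4→φ0] = [22, 13, 15]
r5 m[X4→φ1] = [11, 5, 6]
r5 m[X4→φ2] = [15, 12, 13]
r5 m[X7→φ1] = [12, 10, 5]
r5 m[X7→φ3] = [12, 11, 15]
r5 m[X7→φ4] = [18, 13, 10]
r6 m[φ0→X3] = [17, 16, 15]
r6 m[φ0→X4] = [2, 2, 2]
r6 m[φ1→X4] = [13, 10, 11]
r6 m[φ1→X7] = [9, 7, 10]
r6 m[φ2→X4] = [9, 3, 4]
r6 m[φ3→X7] = [9, 6, 0]
r6 m[φ4→X7] = [3, 4, 5]
r6 m[X3→φ0] = [0, 0, 0]
r6 m[X4→φ0] = [22, 13, 15]
r6 m[X4→φ1] = [11, 5, 6]
r6 m[X4→φ2] = [15, 12, 13]
r6 m[X7→φ1] = [12, 10, 5]
r6 m[X7→φ3] = [12, 11, 15]
r6 m[X7→φ4] = [18, 13, 10]
fixed point reached at round 6
traceback from X3: (X3=2, X4=1, X7=2), score=15

assignment: (X3=2, X4=1, X7=2); score = 15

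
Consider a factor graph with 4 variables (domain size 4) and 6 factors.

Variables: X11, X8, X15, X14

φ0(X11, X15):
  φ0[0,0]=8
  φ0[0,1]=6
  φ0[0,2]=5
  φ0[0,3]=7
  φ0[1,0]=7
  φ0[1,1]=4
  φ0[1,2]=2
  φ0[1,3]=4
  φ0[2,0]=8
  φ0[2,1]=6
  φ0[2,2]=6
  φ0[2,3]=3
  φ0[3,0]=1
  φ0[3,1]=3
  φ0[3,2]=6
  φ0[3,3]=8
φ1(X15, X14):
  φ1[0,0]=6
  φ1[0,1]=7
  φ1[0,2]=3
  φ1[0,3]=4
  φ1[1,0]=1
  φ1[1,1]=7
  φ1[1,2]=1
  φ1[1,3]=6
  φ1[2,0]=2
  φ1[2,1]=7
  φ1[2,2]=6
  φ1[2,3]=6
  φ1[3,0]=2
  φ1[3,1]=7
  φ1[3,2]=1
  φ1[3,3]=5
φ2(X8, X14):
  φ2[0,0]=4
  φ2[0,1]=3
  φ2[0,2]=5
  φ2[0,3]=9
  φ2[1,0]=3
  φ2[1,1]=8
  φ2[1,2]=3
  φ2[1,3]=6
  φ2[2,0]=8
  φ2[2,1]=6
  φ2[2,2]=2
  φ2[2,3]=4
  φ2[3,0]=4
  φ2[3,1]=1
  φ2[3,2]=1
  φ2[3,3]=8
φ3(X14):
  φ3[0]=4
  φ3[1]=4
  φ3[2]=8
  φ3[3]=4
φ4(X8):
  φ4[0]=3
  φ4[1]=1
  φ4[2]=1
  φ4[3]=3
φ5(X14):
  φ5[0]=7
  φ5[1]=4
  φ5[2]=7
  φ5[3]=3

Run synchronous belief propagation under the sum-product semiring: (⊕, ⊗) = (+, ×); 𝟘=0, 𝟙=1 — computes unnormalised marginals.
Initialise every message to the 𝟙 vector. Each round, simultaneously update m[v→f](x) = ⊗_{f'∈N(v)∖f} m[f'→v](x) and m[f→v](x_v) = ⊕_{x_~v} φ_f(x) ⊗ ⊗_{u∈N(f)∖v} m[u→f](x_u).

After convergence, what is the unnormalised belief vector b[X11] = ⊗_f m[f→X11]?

b[X11] = [335804, 220640, 313516, 224812]

init: all messages = 𝟙 over 4 values
r1 m[φ0→X11] = [26, 17, 23, 18]
r1 m[φ0→X15] = [24, 19, 19, 22]
r1 m[φ1→X15] = [20, 15, 21, 15]
r1 m[φ1→X14] = [11, 28, 11, 21]
r1 m[φ2→X8] = [21, 20, 20, 14]
r1 m[φ2→X14] = [19, 18, 11, 27]
r1 m[φ3→X14] = [4, 4, 8, 4]
r1 m[φ4→X8] = [3, 1, 1, 3]
r1 m[φ5→X14] = [7, 4, 7, 3]
r1 m[X11→φ0] = [1, 1, 1, 1]
r1 m[X8→φ2] = [1, 1, 1, 1]
r1 m[X8→φ4] = [1, 1, 1, 1]
r1 m[X15→φ0] = [1, 1, 1, 1]
r1 m[X15→φ1] = [1, 1, 1, 1]
r1 m[X14→φ1] = [1, 1, 1, 1]
r1 m[X14→φ2] = [1, 1, 1, 1]
r1 m[X14→φ3] = [1, 1, 1, 1]
r1 m[X14→φ5] = [1, 1, 1, 1]
r2 m[φ0→X11] = [26, 17, 23, 18]
r2 m[φ0→X15] = [24, 19, 19, 22]
r2 m[φ1→X15] = [20, 15, 21, 15]
r2 m[φ1→X14] = [11, 28, 11, 21]
r2 m[φ2→X8] = [21, 20, 20, 14]
r2 m[φ2→X14] = [19, 18, 11, 27]
r2 m[φ3→X14] = [4, 4, 8, 4]
r2 m[φ4→X8] = [3, 1, 1, 3]
r2 m[φ5→X14] = [7, 4, 7, 3]
r2 m[X11→φ0] = [1, 1, 1, 1]
r2 m[X8→φ2] = [3, 1, 1, 3]
r2 m[X8→φ4] = [21, 20, 20, 14]
r2 m[X15→φ0] = [20, 15, 21, 15]
r2 m[X15→φ1] = [24, 19, 19, 22]
r2 m[X14→φ1] = [532, 288, 616, 324]
r2 m[X14→φ2] = [308, 448, 616, 252]
r2 m[X14→φ3] = [1463, 2016, 847, 1701]
r2 m[X14→φ5] = [836, 2016, 968, 2268]
r3 m[φ0→X11] = [460, 302, 421, 311]
r3 m[φ0→X15] = [24, 19, 19, 22]
r3 m[φ1→X15] = [8352, 5108, 8720, 5316]
r3 m[φ1→X14] = [245, 588, 227, 434]
r3 m[φ2→X8] = [7924, 7868, 7392, 4312]
r3 m[φ2→X14] = [35, 26, 23, 61]
r3 m[φ3→X14] = [4, 4, 8, 4]
r3 m[φ4→X8] = [3, 1, 1, 3]
r3 m[φ5→X14] = [7, 4, 7, 3]
r3 m[X11→φ0] = [1, 1, 1, 1]
r3 m[X8→φ2] = [3, 1, 1, 3]
r3 m[X8→φ4] = [21, 20, 20, 14]
r3 m[X15→φ0] = [20, 15, 21, 15]
r3 m[X15→φ1] = [24, 19, 19, 22]
r3 m[X14→φ1] = [532, 288, 616, 324]
r3 m[X14→φ2] = [308, 448, 616, 252]
r3 m[X14→φ3] = [1463, 2016, 847, 1701]
r3 m[X14→φ5] = [836, 2016, 968, 2268]
r4 m[φ0→X11] = [460, 302, 421, 311]
r4 m[φ0→X15] = [24, 19, 19, 22]
r4 m[φ1→X15] = [8352, 5108, 8720, 5316]
r4 m[φ1→X14] = [245, 588, 227, 434]
r4 m[φ2→X8] = [7924, 7868, 7392, 4312]
r4 m[φ2→X14] = [35, 26, 23, 61]
r4 m[φ3→X14] = [4, 4, 8, 4]
r4 m[φ4→X8] = [3, 1, 1, 3]
r4 m[φ5→X14] = [7, 4, 7, 3]
r4 m[X11→φ0] = [1, 1, 1, 1]
r4 m[X8→φ2] = [3, 1, 1, 3]
r4 m[X8→φ4] = [7924, 7868, 7392, 4312]
r4 m[X15→φ0] = [8352, 5108, 8720, 5316]
r4 m[X15→φ1] = [24, 19, 19, 22]
r4 m[X14→φ1] = [980, 416, 1288, 732]
r4 m[X14→φ2] = [6860, 9408, 12712, 5208]
r4 m[X14→φ3] = [60025, 61152, 36547, 79422]
r4 m[X14→φ5] = [34300, 61152, 41768, 105896]
r5 m[φ0→X11] = [178276, 117600, 165732, 118524]
r5 m[φ0→X15] = [24, 19, 19, 22]
r5 m[φ1→X15] = [15584, 9572, 16992, 9820]
r5 m[φ1→X14] = [245, 588, 227, 434]
r5 m[φ2→X8] = [166096, 165228, 157584, 91224]
r5 m[φ2→X14] = [35, 26, 23, 61]
r5 m[φ3→X14] = [4, 4, 8, 4]
r5 m[φ4→X8] = [3, 1, 1, 3]
r5 m[φ5→X14] = [7, 4, 7, 3]
r5 m[X11→φ0] = [1, 1, 1, 1]
r5 m[X8→φ2] = [3, 1, 1, 3]
r5 m[X8→φ4] = [7924, 7868, 7392, 4312]
r5 m[X15→φ0] = [8352, 5108, 8720, 5316]
r5 m[X15→φ1] = [24, 19, 19, 22]
r5 m[X14→φ1] = [980, 416, 1288, 732]
r5 m[X14→φ2] = [6860, 9408, 12712, 5208]
r5 m[X14→φ3] = [60025, 61152, 36547, 79422]
r5 m[X14→φ5] = [34300, 61152, 41768, 105896]
r6 m[φ0→X11] = [178276, 117600, 165732, 118524]
r6 m[φ0→X15] = [24, 19, 19, 22]
r6 m[φ1→X15] = [15584, 9572, 16992, 9820]
r6 m[φ1→X14] = [245, 588, 227, 434]
r6 m[φ2→X8] = [166096, 165228, 157584, 91224]
r6 m[φ2→X14] = [35, 26, 23, 61]
r6 m[φ3→X14] = [4, 4, 8, 4]
r6 m[φ4→X8] = [3, 1, 1, 3]
r6 m[φ5→X14] = [7, 4, 7, 3]
r6 m[X11→φ0] = [1, 1, 1, 1]
r6 m[X8→φ2] = [3, 1, 1, 3]
r6 m[X8→φ4] = [166096, 165228, 157584, 91224]
r6 m[X15→φ0] = [15584, 9572, 16992, 9820]
r6 m[X15→φ1] = [24, 19, 19, 22]
r6 m[X14→φ1] = [980, 416, 1288, 732]
r6 m[X14→φ2] = [6860, 9408, 12712, 5208]
r6 m[X14→φ3] = [60025, 61152, 36547, 79422]
r6 m[X14→φ5] = [34300, 61152, 41768, 105896]
r7 m[φ0→X11] = [335804, 220640, 313516, 224812]
r7 m[φ0→X15] = [24, 19, 19, 22]
r7 m[φ1→X15] = [15584, 9572, 16992, 9820]
r7 m[φ1→X14] = [245, 588, 227, 434]
r7 m[φ2→X8] = [166096, 165228, 157584, 91224]
r7 m[φ2→X14] = [35, 26, 23, 61]
r7 m[φ3→X14] = [4, 4, 8, 4]
r7 m[φ4→X8] = [3, 1, 1, 3]
r7 m[φ5→X14] = [7, 4, 7, 3]
r7 m[X11→φ0] = [1, 1, 1, 1]
r7 m[X8→φ2] = [3, 1, 1, 3]
r7 m[X8→φ4] = [166096, 165228, 157584, 91224]
r7 m[X15→φ0] = [15584, 9572, 16992, 9820]
r7 m[X15→φ1] = [24, 19, 19, 22]
r7 m[X14→φ1] = [980, 416, 1288, 732]
r7 m[X14→φ2] = [6860, 9408, 12712, 5208]
r7 m[X14→φ3] = [60025, 61152, 36547, 79422]
r7 m[X14→φ5] = [34300, 61152, 41768, 105896]
r8 m[φ0→X11] = [335804, 220640, 313516, 224812]
r8 m[φ0→X15] = [24, 19, 19, 22]
r8 m[φ1→X15] = [15584, 9572, 16992, 9820]
r8 m[φ1→X14] = [245, 588, 227, 434]
r8 m[φ2→X8] = [166096, 165228, 157584, 91224]
r8 m[φ2→X14] = [35, 26, 23, 61]
r8 m[φ3→X14] = [4, 4, 8, 4]
r8 m[φ4→X8] = [3, 1, 1, 3]
r8 m[φ5→X14] = [7, 4, 7, 3]
r8 m[X11→φ0] = [1, 1, 1, 1]
r8 m[X8→φ2] = [3, 1, 1, 3]
r8 m[X8→φ4] = [166096, 165228, 157584, 91224]
r8 m[X15→φ0] = [15584, 9572, 16992, 9820]
r8 m[X15→φ1] = [24, 19, 19, 22]
r8 m[X14→φ1] = [980, 416, 1288, 732]
r8 m[X14→φ2] = [6860, 9408, 12712, 5208]
r8 m[X14→φ3] = [60025, 61152, 36547, 79422]
r8 m[X14→φ5] = [34300, 61152, 41768, 105896]
fixed point reached at round 8
b[X11] = ⊗ incoming = [335804, 220640, 313516, 224812]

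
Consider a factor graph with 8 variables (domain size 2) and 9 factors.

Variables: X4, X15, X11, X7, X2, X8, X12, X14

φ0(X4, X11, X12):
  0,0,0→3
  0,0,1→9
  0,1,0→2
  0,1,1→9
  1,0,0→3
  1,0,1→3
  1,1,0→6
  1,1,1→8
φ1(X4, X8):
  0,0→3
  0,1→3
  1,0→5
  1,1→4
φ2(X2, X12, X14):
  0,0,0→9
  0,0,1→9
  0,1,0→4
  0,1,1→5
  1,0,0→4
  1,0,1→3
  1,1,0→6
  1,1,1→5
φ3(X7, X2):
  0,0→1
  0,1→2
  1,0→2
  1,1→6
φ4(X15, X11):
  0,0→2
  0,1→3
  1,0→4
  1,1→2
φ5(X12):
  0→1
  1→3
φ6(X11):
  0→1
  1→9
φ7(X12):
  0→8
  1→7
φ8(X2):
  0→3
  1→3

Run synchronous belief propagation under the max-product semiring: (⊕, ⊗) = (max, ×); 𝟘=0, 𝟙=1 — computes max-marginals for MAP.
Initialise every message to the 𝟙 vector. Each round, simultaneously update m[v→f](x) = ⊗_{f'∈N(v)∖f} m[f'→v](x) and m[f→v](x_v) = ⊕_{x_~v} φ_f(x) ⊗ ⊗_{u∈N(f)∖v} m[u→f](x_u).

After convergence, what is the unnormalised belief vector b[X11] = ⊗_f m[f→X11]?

b[X11] = [244944, 2449440]

init: all messages = 𝟙 over 2 values
r1 m[φ0→X4] = [9, 8]
r1 m[φ0→X11] = [9, 9]
r1 m[φ0→X12] = [6, 9]
r1 m[φ1→X4] = [3, 5]
r1 m[φ1→X8] = [5, 4]
r1 m[φ2→X2] = [9, 6]
r1 m[φ2→X12] = [9, 6]
r1 m[φ2→X14] = [9, 9]
r1 m[φ3→X7] = [2, 6]
r1 m[φ3→X2] = [2, 6]
r1 m[φ4→X15] = [3, 4]
r1 m[φ4→X11] = [4, 3]
r1 m[φ5→X12] = [1, 3]
r1 m[φ6→X11] = [1, 9]
r1 m[φ7→X12] = [8, 7]
r1 m[φ8→X2] = [3, 3]
r1 m[X4→φ0] = [1, 1]
r1 m[X4→φ1] = [1, 1]
r1 m[X15→φ4] = [1, 1]
r1 m[X11→φ0] = [1, 1]
r1 m[X11→φ4] = [1, 1]
r1 m[X11→φ6] = [1, 1]
r1 m[X7→φ3] = [1, 1]
r1 m[X2→φ2] = [1, 1]
r1 m[X2→φ3] = [1, 1]
r1 m[X2→φ8] = [1, 1]
r1 m[X8→φ1] = [1, 1]
r1 m[X12→φ0] = [1, 1]
r1 m[X12→φ2] = [1, 1]
r1 m[X12→φ5] = [1, 1]
r1 m[X12→φ7] = [1, 1]
r1 m[X14→φ2] = [1, 1]
r2 m[φ0→X4] = [9, 8]
r2 m[φ0→X11] = [9, 9]
r2 m[φ0→X12] = [6, 9]
r2 m[φ1→X4] = [3, 5]
r2 m[φ1→X8] = [5, 4]
r2 m[φ2→X2] = [9, 6]
r2 m[φ2→X12] = [9, 6]
r2 m[φ2→X14] = [9, 9]
r2 m[φ3→X7] = [2, 6]
r2 m[φ3→X2] = [2, 6]
r2 m[φ4→X15] = [3, 4]
r2 m[φ4→X11] = [4, 3]
r2 m[φ5→X12] = [1, 3]
r2 m[φ6→X11] = [1, 9]
r2 m[φ7→X12] = [8, 7]
r2 m[φ8→X2] = [3, 3]
r2 m[X4→φ0] = [3, 5]
r2 m[X4→φ1] = [9, 8]
r2 m[X15→φ4] = [1, 1]
r2 m[X11→φ0] = [4, 27]
r2 m[X11→φ4] = [9, 81]
r2 m[X11→φ6] = [36, 27]
r2 m[X7→φ3] = [1, 1]
r2 m[X2→φ2] = [6, 18]
r2 m[X2→φ3] = [27, 18]
r2 m[X2→φ8] = [18, 36]
r2 m[X8→φ1] = [1, 1]
r2 m[X12→φ0] = [72, 126]
r2 m[X12→φ2] = [48, 189]
r2 m[X12→φ5] = [432, 378]
r2 m[X12→φ7] = [54, 162]
r2 m[X14→φ2] = [1, 1]
r3 m[φ0→X4] = [30618, 27216]
r3 m[φ0→X11] = [3402, 5040]
r3 m[φ0→X12] = [810, 1080]
r3 m[φ1→X4] = [3, 5]
r3 m[φ1→X8] = [40, 32]
r3 m[φ2→X2] = [945, 1134]
r3 m[φ2→X12] = [72, 108]
r3 m[φ2→X14] = [20412, 17010]
r3 m[φ3→X7] = [36, 108]
r3 m[φ3→X2] = [2, 6]
r3 m[φ4→X15] = [243, 162]
r3 m[φ4→X11] = [4, 3]
r3 m[φ5→X12] = [1, 3]
r3 m[φ6→X11] = [1, 9]
r3 m[φ7→X12] = [8, 7]
r3 m[φ8→X2] = [3, 3]
r3 m[X4→φ0] = [3, 5]
r3 m[X4→φ1] = [9, 8]
r3 m[X15→φ4] = [1, 1]
r3 m[X11→φ0] = [4, 27]
r3 m[X11→φ4] = [9, 81]
r3 m[X11→φ6] = [36, 27]
r3 m[X7→φ3] = [1, 1]
r3 m[X2→φ2] = [6, 18]
r3 m[X2→φ3] = [27, 18]
r3 m[X2→φ8] = [18, 36]
r3 m[X8→φ1] = [1, 1]
r3 m[X12→φ0] = [72, 126]
r3 m[X12→φ2] = [48, 189]
r3 m[X12→φ5] = [432, 378]
r3 m[X12→φ7] = [54, 162]
r3 m[X14→φ2] = [1, 1]
r4 m[φ0→X4] = [30618, 27216]
r4 m[φ0→X11] = [3402, 5040]
r4 m[φ0→X12] = [810, 1080]
r4 m[φ1→X4] = [3, 5]
r4 m[φ1→X8] = [40, 32]
r4 m[φ2→X2] = [945, 1134]
r4 m[φ2→X12] = [72, 108]
r4 m[φ2→X14] = [20412, 17010]
r4 m[φ3→X7] = [36, 108]
r4 m[φ3→X2] = [2, 6]
r4 m[φ4→X15] = [243, 162]
r4 m[φ4→X11] = [4, 3]
r4 m[φ5→X12] = [1, 3]
r4 m[φ6→X11] = [1, 9]
r4 m[φ7→X12] = [8, 7]
r4 m[φ8→X2] = [3, 3]
r4 m[X4→φ0] = [3, 5]
r4 m[X4→φ1] = [30618, 27216]
r4 m[X15→φ4] = [1, 1]
r4 m[X11→φ0] = [4, 27]
r4 m[X11→φ4] = [3402, 45360]
r4 m[X11→φ6] = [13608, 15120]
r4 m[X7→φ3] = [1, 1]
r4 m[X2→φ2] = [6, 18]
r4 m[X2→φ3] = [2835, 3402]
r4 m[X2→φ8] = [1890, 6804]
r4 m[X8→φ1] = [1, 1]
r4 m[X12→φ0] = [576, 2268]
r4 m[X12→φ2] = [6480, 22680]
r4 m[X12→φ5] = [466560, 816480]
r4 m[X12→φ7] = [58320, 349920]
r4 m[X14→φ2] = [1, 1]
r5 m[φ0→X4] = [551124, 489888]
r5 m[φ0→X11] = [61236, 90720]
r5 m[φ0→X12] = [810, 1080]
r5 m[φ1→X4] = [3, 5]
r5 m[φ1→X8] = [136080, 108864]
r5 m[φ2→X2] = [113400, 136080]
r5 m[φ2→X12] = [72, 108]
r5 m[φ2→X14] = [2449440, 2041200]
r5 m[φ3→X7] = [6804, 20412]
r5 m[φ3→X2] = [2, 6]
r5 m[φ4→X15] = [136080, 90720]
r5 m[φ4→X11] = [4, 3]
r5 m[φ5→X12] = [1, 3]
r5 m[φ6→X11] = [1, 9]
r5 m[φ7→X12] = [8, 7]
r5 m[φ8→X2] = [3, 3]
r5 m[X4→φ0] = [3, 5]
r5 m[X4→φ1] = [30618, 27216]
r5 m[X15→φ4] = [1, 1]
r5 m[X11→φ0] = [4, 27]
r5 m[X11→φ4] = [3402, 45360]
r5 m[X11→φ6] = [13608, 15120]
r5 m[X7→φ3] = [1, 1]
r5 m[X2→φ2] = [6, 18]
r5 m[X2→φ3] = [2835, 3402]
r5 m[X2→φ8] = [1890, 6804]
r5 m[X8→φ1] = [1, 1]
r5 m[X12→φ0] = [576, 2268]
r5 m[X12→φ2] = [6480, 22680]
r5 m[X12→φ5] = [466560, 816480]
r5 m[X12→φ7] = [58320, 349920]
r5 m[X14→φ2] = [1, 1]
r6 m[φ0→X4] = [551124, 489888]
r6 m[φ0→X11] = [61236, 90720]
r6 m[φ0→X12] = [810, 1080]
r6 m[φ1→X4] = [3, 5]
r6 m[φ1→X8] = [136080, 108864]
r6 m[φ2→X2] = [113400, 136080]
r6 m[φ2→X12] = [72, 108]
r6 m[φ2→X14] = [2449440, 2041200]
r6 m[φ3→X7] = [6804, 20412]
r6 m[φ3→X2] = [2, 6]
r6 m[φ4→X15] = [136080, 90720]
r6 m[φ4→X11] = [4, 3]
r6 m[φ5→X12] = [1, 3]
r6 m[φ6→X11] = [1, 9]
r6 m[φ7→X12] = [8, 7]
r6 m[φ8→X2] = [3, 3]
r6 m[X4→φ0] = [3, 5]
r6 m[X4→φ1] = [551124, 489888]
r6 m[X15→φ4] = [1, 1]
r6 m[X11→φ0] = [4, 27]
r6 m[X11→φ4] = [61236, 816480]
r6 m[X11→φ6] = [244944, 272160]
r6 m[X7→φ3] = [1, 1]
r6 m[X2→φ2] = [6, 18]
r6 m[X2→φ3] = [340200, 408240]
r6 m[X2→φ8] = [226800, 816480]
r6 m[X8→φ1] = [1, 1]
r6 m[X12→φ0] = [576, 2268]
r6 m[X12→φ2] = [6480, 22680]
r6 m[X12→φ5] = [466560, 816480]
r6 m[X12→φ7] = [58320, 349920]
r6 m[X14→φ2] = [1, 1]
r7 m[φ0→X4] = [551124, 489888]
r7 m[φ0→X11] = [61236, 90720]
r7 m[φ0→X12] = [810, 1080]
r7 m[φ1→X4] = [3, 5]
r7 m[φ1→X8] = [2449440, 1959552]
r7 m[φ2→X2] = [113400, 136080]
r7 m[φ2→X12] = [72, 108]
r7 m[φ2→X14] = [2449440, 2041200]
r7 m[φ3→X7] = [816480, 2449440]
r7 m[φ3→X2] = [2, 6]
r7 m[φ4→X15] = [2449440, 1632960]
r7 m[φ4→X11] = [4, 3]
r7 m[φ5→X12] = [1, 3]
r7 m[φ6→X11] = [1, 9]
r7 m[φ7→X12] = [8, 7]
r7 m[φ8→X2] = [3, 3]
r7 m[X4→φ0] = [3, 5]
r7 m[X4→φ1] = [551124, 489888]
r7 m[X15→φ4] = [1, 1]
r7 m[X11→φ0] = [4, 27]
r7 m[X11→φ4] = [61236, 816480]
r7 m[X11→φ6] = [244944, 272160]
r7 m[X7→φ3] = [1, 1]
r7 m[X2→φ2] = [6, 18]
r7 m[X2→φ3] = [340200, 408240]
r7 m[X2→φ8] = [226800, 816480]
r7 m[X8→φ1] = [1, 1]
r7 m[X12→φ0] = [576, 2268]
r7 m[X12→φ2] = [6480, 22680]
r7 m[X12→φ5] = [466560, 816480]
r7 m[X12→φ7] = [58320, 349920]
r7 m[X14→φ2] = [1, 1]
r8 m[φ0→X4] = [551124, 489888]
r8 m[φ0→X11] = [61236, 90720]
r8 m[φ0→X12] = [810, 1080]
r8 m[φ1→X4] = [3, 5]
r8 m[φ1→X8] = [2449440, 1959552]
r8 m[φ2→X2] = [113400, 136080]
r8 m[φ2→X12] = [72, 108]
r8 m[φ2→X14] = [2449440, 2041200]
r8 m[φ3→X7] = [816480, 2449440]
r8 m[φ3→X2] = [2, 6]
r8 m[φ4→X15] = [2449440, 1632960]
r8 m[φ4→X11] = [4, 3]
r8 m[φ5→X12] = [1, 3]
r8 m[φ6→X11] = [1, 9]
r8 m[φ7→X12] = [8, 7]
r8 m[φ8→X2] = [3, 3]
r8 m[X4→φ0] = [3, 5]
r8 m[X4→φ1] = [551124, 489888]
r8 m[X15→φ4] = [1, 1]
r8 m[X11→φ0] = [4, 27]
r8 m[X11→φ4] = [61236, 816480]
r8 m[X11→φ6] = [244944, 272160]
r8 m[X7→φ3] = [1, 1]
r8 m[X2→φ2] = [6, 18]
r8 m[X2→φ3] = [340200, 408240]
r8 m[X2→φ8] = [226800, 816480]
r8 m[X8→φ1] = [1, 1]
r8 m[X12→φ0] = [576, 2268]
r8 m[X12→φ2] = [6480, 22680]
r8 m[X12→φ5] = [466560, 816480]
r8 m[X12→φ7] = [58320, 349920]
r8 m[X14→φ2] = [1, 1]
fixed point reached at round 8
b[X11] = ⊗ incoming = [244944, 2449440]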